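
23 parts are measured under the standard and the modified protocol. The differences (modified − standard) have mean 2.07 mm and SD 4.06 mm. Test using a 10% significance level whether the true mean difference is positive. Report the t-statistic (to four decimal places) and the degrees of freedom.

t = 2.4452, df = 22

H0: μ_d = 0; H1: μ_d > 0 (paired t-test on the differences, right-tailed).
t = d̄/(s_d/√n) = 2.07/(4.06/√23) = 2.4452
df = n − 1 = 22
p-value = P(T ≥ 2.4452) ≈ 0.0115
Since p ≈ 0.0115 < α = 0.1, reject H0; the evidence is statistically significant.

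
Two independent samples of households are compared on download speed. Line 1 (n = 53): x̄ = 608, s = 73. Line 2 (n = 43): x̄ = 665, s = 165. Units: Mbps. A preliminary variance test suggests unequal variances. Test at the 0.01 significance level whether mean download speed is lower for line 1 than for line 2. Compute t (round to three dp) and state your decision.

Let group 1 = line 1, group 2 = line 2. H0: μ_1 = μ_2; H1: μ_1 < μ_2 (Welch's two-sample t-test, left-tailed).
t = (x̄_1 − x̄_2)/√(s_1²/n_1 + s_2²/n_2) = (608 − 665)/√(73²/53 + 165²/43) = -2.104
Welch–Satterthwaite df ≈ 55.27
p-value = P(T ≤ -2.104) ≈ 0.0200
Since p ≈ 0.0200 > α = 0.01, fail to reject H0; the data do not provide sufficient evidence against H0.

t = -2.104; fail to reject H0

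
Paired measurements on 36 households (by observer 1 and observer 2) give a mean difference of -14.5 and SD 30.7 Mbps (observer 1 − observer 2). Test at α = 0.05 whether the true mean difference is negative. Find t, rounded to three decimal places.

H0: μ_d = 0; H1: μ_d < 0 (paired t-test on the differences, left-tailed).
t = d̄/(s_d/√n) = -14.5/(30.7/√36) = -2.834
df = n − 1 = 35
p-value = P(T ≤ -2.834) ≈ 0.0038
Since p ≈ 0.0038 < α = 0.05, reject H0; the data support H1.

-2.834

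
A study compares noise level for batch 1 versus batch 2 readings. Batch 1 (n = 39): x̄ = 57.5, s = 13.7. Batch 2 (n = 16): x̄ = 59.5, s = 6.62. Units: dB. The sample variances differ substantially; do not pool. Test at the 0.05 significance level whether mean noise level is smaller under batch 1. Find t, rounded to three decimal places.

Let group 1 = batch 1, group 2 = batch 2. H0: μ_1 = μ_2; H1: μ_1 < μ_2 (Welch's two-sample t-test, left-tailed).
t = (x̄_1 − x̄_2)/√(s_1²/n_1 + s_2²/n_2) = (57.5 − 59.5)/√(13.7²/39 + 6.62²/16) = -0.728
Welch–Satterthwaite df ≈ 51.39
p-value = P(T ≤ -0.728) ≈ 0.2350
Since p ≈ 0.2350 > α = 0.05, fail to reject H0; the evidence is not statistically significant.

-0.728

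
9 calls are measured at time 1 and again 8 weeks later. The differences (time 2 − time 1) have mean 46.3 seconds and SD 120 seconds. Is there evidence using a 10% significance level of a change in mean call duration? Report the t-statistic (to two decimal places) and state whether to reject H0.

H0: μ_d = 0; H1: μ_d ≠ 0 (paired t-test on the differences, two-sided).
t = d̄/(s_d/√n) = 46.3/(120/√9) = 1.16
df = n − 1 = 8
Two-sided p-value ≈ 0.2805
Since p ≈ 0.2805 > α = 0.1, fail to reject H0; the evidence is not statistically significant.

t = 1.16; fail to reject H0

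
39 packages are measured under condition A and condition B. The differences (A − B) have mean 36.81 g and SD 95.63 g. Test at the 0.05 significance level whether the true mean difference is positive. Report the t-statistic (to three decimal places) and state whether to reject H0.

t = 2.404; reject H0

H0: μ_d = 0; H1: μ_d > 0 (paired t-test on the differences, right-tailed).
t = d̄/(s_d/√n) = 36.81/(95.63/√39) = 2.404
df = n − 1 = 38
p-value = P(T ≥ 2.404) ≈ 0.0106
Since p ≈ 0.0106 < α = 0.05, reject H0; the evidence is statistically significant.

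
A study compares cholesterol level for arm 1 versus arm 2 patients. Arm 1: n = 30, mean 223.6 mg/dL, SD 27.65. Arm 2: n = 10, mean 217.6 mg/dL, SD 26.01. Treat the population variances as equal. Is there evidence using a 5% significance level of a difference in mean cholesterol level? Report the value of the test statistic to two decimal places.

0.60

Let group 1 = arm 1, group 2 = arm 2. H0: μ_1 = μ_2; H1: μ_1 ≠ μ_2 (two-sample pooled-variance t-test, two-sided).
s_p² = [(30−1)·27.65² + (10−1)·26.01²]/(30+10−2) = 743.68
t = (223.6 − 217.6)/√[743.68·(1/30 + 1/10)] = 0.60
df = n₁ + n₂ − 2 = 38
Two-sided p-value ≈ 0.5504
Since p ≈ 0.5504 > α = 0.05, fail to reject H0; the data do not provide sufficient evidence against H0.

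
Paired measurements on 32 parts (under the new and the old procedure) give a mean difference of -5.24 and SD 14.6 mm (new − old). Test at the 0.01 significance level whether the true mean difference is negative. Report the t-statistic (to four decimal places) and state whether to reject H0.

H0: μ_d = 0; H1: μ_d < 0 (paired t-test on the differences, left-tailed).
t = d̄/(s_d/√n) = -5.24/(14.6/√32) = -2.0303
df = n − 1 = 31
p-value = P(T ≤ -2.0303) ≈ 0.0255
Since p ≈ 0.0255 > α = 0.01, fail to reject H0; the evidence is not statistically significant.

t = -2.0303; fail to reject H0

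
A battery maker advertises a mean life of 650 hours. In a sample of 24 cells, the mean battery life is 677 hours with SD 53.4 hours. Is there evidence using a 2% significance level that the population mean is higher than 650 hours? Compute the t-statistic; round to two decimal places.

H0: μ = 650; H1: μ > 650 (one-sample t-test, right-tailed).
t = (x̄ − μ₀)/(s/√n) = (677 − 650)/(53.4/√24) = 2.48
df = n − 1 = 23
p-value = P(T ≥ 2.48) ≈ 0.0105
Since p ≈ 0.0105 < α = 0.02, reject H0; the data support H1.

2.48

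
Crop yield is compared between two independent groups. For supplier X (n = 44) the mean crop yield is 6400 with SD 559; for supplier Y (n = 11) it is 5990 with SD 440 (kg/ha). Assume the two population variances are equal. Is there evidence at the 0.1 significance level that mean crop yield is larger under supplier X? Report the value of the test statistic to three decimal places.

2.258

Let group 1 = supplier X, group 2 = supplier Y. H0: μ_1 = μ_2; H1: μ_1 > μ_2 (two-sample pooled-variance t-test, right-tailed).
s_p² = [(44−1)·559² + (11−1)·440²]/(44+11−2) = 290051
t = (6400 − 5990)/√[290051·(1/44 + 1/11)] = 2.258
df = n₁ + n₂ − 2 = 53
p-value = P(T ≥ 2.258) ≈ 0.0140
Since p ≈ 0.0140 < α = 0.1, reject H0; the data support H1.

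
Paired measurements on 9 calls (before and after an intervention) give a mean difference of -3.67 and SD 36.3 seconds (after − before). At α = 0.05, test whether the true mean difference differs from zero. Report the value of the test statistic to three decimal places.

-0.303

H0: μ_d = 0; H1: μ_d ≠ 0 (paired t-test on the differences, two-sided).
t = d̄/(s_d/√n) = -3.67/(36.3/√9) = -0.303
df = n − 1 = 8
Two-sided p-value ≈ 0.7694
Since p ≈ 0.7694 > α = 0.05, fail to reject H0; the evidence is not statistically significant.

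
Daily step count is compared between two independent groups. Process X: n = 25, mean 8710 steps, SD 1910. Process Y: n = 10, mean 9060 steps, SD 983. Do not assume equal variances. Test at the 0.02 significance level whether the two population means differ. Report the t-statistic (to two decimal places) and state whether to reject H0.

Let group 1 = process X, group 2 = process Y. H0: μ_1 = μ_2; H1: μ_1 ≠ μ_2 (Welch's two-sample t-test, two-sided).
t = (x̄_1 − x̄_2)/√(s_1²/n_1 + s_2²/n_2) = (8710 − 9060)/√(1910²/25 + 983²/10) = -0.71
Welch–Satterthwaite df ≈ 30.57
Two-sided p-value ≈ 0.4827
Since p ≈ 0.4827 > α = 0.02, fail to reject H0; the data do not provide sufficient evidence against H0.

t = -0.71; fail to reject H0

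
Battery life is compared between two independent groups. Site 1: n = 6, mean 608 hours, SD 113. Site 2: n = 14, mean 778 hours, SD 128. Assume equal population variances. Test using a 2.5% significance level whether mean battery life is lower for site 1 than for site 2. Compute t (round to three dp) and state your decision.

t = -2.809; reject H0

Let group 1 = site 1, group 2 = site 2. H0: μ_1 = μ_2; H1: μ_1 < μ_2 (two-sample pooled-variance t-test, left-tailed).
s_p² = [(6−1)·113² + (14−1)·128²]/(6+14−2) = 15379.8
t = (608 − 778)/√[15379.8·(1/6 + 1/14)] = -2.809
df = n₁ + n₂ − 2 = 18
p-value = P(T ≤ -2.809) ≈ 0.006
Since p ≈ 0.006 < α = 0.025, reject H0; the data support H1.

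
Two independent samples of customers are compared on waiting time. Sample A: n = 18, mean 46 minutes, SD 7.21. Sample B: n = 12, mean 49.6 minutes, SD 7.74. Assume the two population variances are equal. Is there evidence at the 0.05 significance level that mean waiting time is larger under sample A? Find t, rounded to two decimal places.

-1.30

Let group 1 = sample A, group 2 = sample B. H0: μ_1 = μ_2; H1: μ_1 > μ_2 (two-sample pooled-variance t-test, right-tailed).
s_p² = [(18−1)·7.21² + (12−1)·7.74²]/(18+12−2) = 55.0969
t = (46 − 49.6)/√[55.0969·(1/18 + 1/12)] = -1.30
df = n₁ + n₂ − 2 = 28
p-value = P(T ≥ -1.30) ≈ 0.898
Since p ≈ 0.898 > α = 0.05, fail to reject H0; the evidence is not statistically significant.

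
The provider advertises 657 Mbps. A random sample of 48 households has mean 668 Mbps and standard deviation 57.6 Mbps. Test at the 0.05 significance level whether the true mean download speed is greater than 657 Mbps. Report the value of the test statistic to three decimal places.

1.323

H0: μ = 657; H1: μ > 657 (one-sample t-test, right-tailed).
t = (x̄ − μ₀)/(s/√n) = (668 − 657)/(57.6/√48) = 1.323
df = n − 1 = 47
p-value = P(T ≥ 1.323) ≈ 0.0961
Since p ≈ 0.0961 > α = 0.05, fail to reject H0; the data do not provide sufficient evidence against H0.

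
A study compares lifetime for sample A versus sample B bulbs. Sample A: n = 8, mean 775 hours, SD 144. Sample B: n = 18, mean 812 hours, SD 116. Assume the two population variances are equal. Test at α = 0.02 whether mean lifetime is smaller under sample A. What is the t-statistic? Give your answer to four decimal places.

-0.6976

Let group 1 = sample A, group 2 = sample B. H0: μ_1 = μ_2; H1: μ_1 < μ_2 (two-sample pooled-variance t-test, left-tailed).
s_p² = [(8−1)·144² + (18−1)·116²]/(8+18−2) = 15579.3
t = (775 − 812)/√[15579.3·(1/8 + 1/18)] = -0.6976
df = n₁ + n₂ − 2 = 24
p-value = P(T ≤ -0.6976) ≈ 0.246
Since p ≈ 0.246 > α = 0.02, fail to reject H0; the evidence is not statistically significant.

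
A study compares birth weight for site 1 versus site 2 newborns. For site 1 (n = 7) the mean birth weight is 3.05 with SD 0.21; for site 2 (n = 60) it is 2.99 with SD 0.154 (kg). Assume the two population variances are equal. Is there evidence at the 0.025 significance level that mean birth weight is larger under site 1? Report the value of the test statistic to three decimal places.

Let group 1 = site 1, group 2 = site 2. H0: μ_1 = μ_2; H1: μ_1 > μ_2 (two-sample pooled-variance t-test, right-tailed).
s_p² = [(7−1)·0.21² + (60−1)·0.154²]/(7+60−2) = 0.0255976
t = (3.05 − 2.99)/√[0.0255976·(1/7 + 1/60)] = 0.939
df = n₁ + n₂ − 2 = 65
p-value = P(T ≥ 0.939) ≈ 0.176
Since p ≈ 0.176 > α = 0.025, fail to reject H0; the evidence is not statistically significant.

0.939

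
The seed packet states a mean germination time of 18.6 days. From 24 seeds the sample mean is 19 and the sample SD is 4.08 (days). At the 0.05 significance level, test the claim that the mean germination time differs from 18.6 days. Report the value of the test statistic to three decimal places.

H0: μ = 18.6; H1: μ ≠ 18.6 (one-sample t-test, two-sided).
t = (x̄ − μ₀)/(s/√n) = (19 − 18.6)/(4.08/√24) = 0.480
df = n − 1 = 23
Two-sided p-value ≈ 0.636
Since p ≈ 0.636 > α = 0.05, fail to reject H0; the evidence is not statistically significant.

0.480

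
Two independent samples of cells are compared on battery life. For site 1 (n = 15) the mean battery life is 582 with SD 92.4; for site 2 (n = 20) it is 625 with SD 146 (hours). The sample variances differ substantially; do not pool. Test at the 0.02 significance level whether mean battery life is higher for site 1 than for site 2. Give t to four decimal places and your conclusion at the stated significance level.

Let group 1 = site 1, group 2 = site 2. H0: μ_1 = μ_2; H1: μ_1 > μ_2 (Welch's two-sample t-test, right-tailed).
t = (x̄_1 − x̄_2)/√(s_1²/n_1 + s_2²/n_2) = (582 − 625)/√(92.4²/15 + 146²/20) = -1.0634
Welch–Satterthwaite df ≈ 32.24
p-value = P(T ≥ -1.0634) ≈ 0.852
Since p ≈ 0.852 > α = 0.02, fail to reject H0; the data do not provide sufficient evidence against H0.

t = -1.0634; fail to reject H0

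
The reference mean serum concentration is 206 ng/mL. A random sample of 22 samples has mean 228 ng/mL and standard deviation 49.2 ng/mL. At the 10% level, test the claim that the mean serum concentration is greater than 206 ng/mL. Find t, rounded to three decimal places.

2.097

H0: μ = 206; H1: μ > 206 (one-sample t-test, right-tailed).
t = (x̄ − μ₀)/(s/√n) = (228 − 206)/(49.2/√22) = 2.097
df = n − 1 = 21
p-value = P(T ≥ 2.097) ≈ 0.0241
Since p ≈ 0.0241 < α = 0.1, reject H0; the evidence is statistically significant.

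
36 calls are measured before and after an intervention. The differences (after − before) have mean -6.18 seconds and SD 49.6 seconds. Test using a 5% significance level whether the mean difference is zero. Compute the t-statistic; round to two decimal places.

H0: μ_d = 0; H1: μ_d ≠ 0 (paired t-test on the differences, two-sided).
t = d̄/(s_d/√n) = -6.18/(49.6/√36) = -0.75
df = n − 1 = 35
Two-sided p-value ≈ 0.4597
Since p ≈ 0.4597 > α = 0.05, fail to reject H0; the data do not provide sufficient evidence against H0.

-0.75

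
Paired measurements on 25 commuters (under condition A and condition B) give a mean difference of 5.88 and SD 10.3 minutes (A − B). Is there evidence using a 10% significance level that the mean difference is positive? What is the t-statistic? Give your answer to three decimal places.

2.854

H0: μ_d = 0; H1: μ_d > 0 (paired t-test on the differences, right-tailed).
t = d̄/(s_d/√n) = 5.88/(10.3/√25) = 2.854
df = n − 1 = 24
p-value = P(T ≥ 2.854) ≈ 0.004
Since p ≈ 0.004 < α = 0.1, reject H0; the evidence is statistically significant.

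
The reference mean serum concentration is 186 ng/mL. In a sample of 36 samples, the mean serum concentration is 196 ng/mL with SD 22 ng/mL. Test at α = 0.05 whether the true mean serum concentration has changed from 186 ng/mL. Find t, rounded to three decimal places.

H0: μ = 186; H1: μ ≠ 186 (one-sample t-test, two-sided).
t = (x̄ − μ₀)/(s/√n) = (196 − 186)/(22/√36) = 2.727
df = n − 1 = 35
Two-sided p-value ≈ 0.010
Since p ≈ 0.010 < α = 0.05, reject H0; the data support H1.

2.727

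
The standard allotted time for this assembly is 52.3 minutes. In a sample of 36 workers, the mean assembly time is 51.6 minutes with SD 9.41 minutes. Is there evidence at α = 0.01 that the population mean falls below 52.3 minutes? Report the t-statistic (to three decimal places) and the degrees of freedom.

t = -0.446, df = 35

H0: μ = 52.3; H1: μ < 52.3 (one-sample t-test, left-tailed).
t = (x̄ − μ₀)/(s/√n) = (51.6 − 52.3)/(9.41/√36) = -0.446
df = n − 1 = 35
p-value = P(T ≤ -0.446) ≈ 0.3291
Since p ≈ 0.3291 > α = 0.01, fail to reject H0; the evidence is not statistically significant.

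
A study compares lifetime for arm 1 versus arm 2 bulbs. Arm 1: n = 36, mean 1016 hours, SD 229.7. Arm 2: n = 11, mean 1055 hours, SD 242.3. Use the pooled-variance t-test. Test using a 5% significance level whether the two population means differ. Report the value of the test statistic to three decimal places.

-0.487

Let group 1 = arm 1, group 2 = arm 2. H0: μ_1 = μ_2; H1: μ_1 ≠ μ_2 (two-sample pooled-variance t-test, two-sided).
s_p² = [(36−1)·229.7² + (11−1)·242.3²]/(36+11−2) = 54083.7
t = (1016 − 1055)/√[54083.7·(1/36 + 1/11)] = -0.487
df = n₁ + n₂ − 2 = 45
Two-sided p-value ≈ 0.6288
Since p ≈ 0.6288 > α = 0.05, fail to reject H0; the evidence is not statistically significant.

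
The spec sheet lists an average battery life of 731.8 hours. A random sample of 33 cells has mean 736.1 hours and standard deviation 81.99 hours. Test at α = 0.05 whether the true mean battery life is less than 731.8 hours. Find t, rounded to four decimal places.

0.3013

H0: μ = 731.8; H1: μ < 731.8 (one-sample t-test, left-tailed).
t = (x̄ − μ₀)/(s/√n) = (736.1 − 731.8)/(81.99/√33) = 0.3013
df = n − 1 = 32
p-value = P(T ≤ 0.3013) ≈ 0.617
Since p ≈ 0.617 > α = 0.05, fail to reject H0; the evidence is not statistically significant.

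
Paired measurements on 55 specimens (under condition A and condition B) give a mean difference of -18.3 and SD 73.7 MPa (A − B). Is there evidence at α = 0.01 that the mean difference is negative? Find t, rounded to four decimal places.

-1.8415

H0: μ_d = 0; H1: μ_d < 0 (paired t-test on the differences, left-tailed).
t = d̄/(s_d/√n) = -18.3/(73.7/√55) = -1.8415
df = n − 1 = 54
p-value = P(T ≤ -1.8415) ≈ 0.0355
Since p ≈ 0.0355 > α = 0.01, fail to reject H0; the evidence is not statistically significant.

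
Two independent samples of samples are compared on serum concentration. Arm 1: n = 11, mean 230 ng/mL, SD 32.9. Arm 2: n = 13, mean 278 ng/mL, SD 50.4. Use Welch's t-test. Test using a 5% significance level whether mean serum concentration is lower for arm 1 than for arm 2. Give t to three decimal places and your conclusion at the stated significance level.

t = -2.800; reject H0

Let group 1 = arm 1, group 2 = arm 2. H0: μ_1 = μ_2; H1: μ_1 < μ_2 (Welch's two-sample t-test, left-tailed).
t = (x̄_1 − x̄_2)/√(s_1²/n_1 + s_2²/n_2) = (230 − 278)/√(32.9²/11 + 50.4²/13) = -2.800
Welch–Satterthwaite df ≈ 20.80
p-value = P(T ≤ -2.800) ≈ 0.0054
Since p ≈ 0.0054 < α = 0.05, reject H0; the data support H1.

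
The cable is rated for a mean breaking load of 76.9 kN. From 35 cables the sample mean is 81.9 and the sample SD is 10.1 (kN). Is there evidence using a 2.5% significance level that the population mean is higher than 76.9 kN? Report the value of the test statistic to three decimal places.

H0: μ = 76.9; H1: μ > 76.9 (one-sample t-test, right-tailed).
t = (x̄ − μ₀)/(s/√n) = (81.9 − 76.9)/(10.1/√35) = 2.929
df = n − 1 = 34
p-value = P(T ≥ 2.929) ≈ 0.0030
Since p ≈ 0.0030 < α = 0.025, reject H0; the data support H1.

2.929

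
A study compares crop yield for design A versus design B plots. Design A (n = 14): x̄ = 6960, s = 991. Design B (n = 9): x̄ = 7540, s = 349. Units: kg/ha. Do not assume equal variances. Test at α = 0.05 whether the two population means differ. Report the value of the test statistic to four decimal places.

-2.0050

Let group 1 = design A, group 2 = design B. H0: μ_1 = μ_2; H1: μ_1 ≠ μ_2 (Welch's two-sample t-test, two-sided).
t = (x̄_1 − x̄_2)/√(s_1²/n_1 + s_2²/n_2) = (6960 − 7540)/√(991²/14 + 349²/9) = -2.0050
Welch–Satterthwaite df ≈ 17.44
Two-sided p-value ≈ 0.0607
Since p ≈ 0.0607 > α = 0.05, fail to reject H0; the data do not provide sufficient evidence against H0.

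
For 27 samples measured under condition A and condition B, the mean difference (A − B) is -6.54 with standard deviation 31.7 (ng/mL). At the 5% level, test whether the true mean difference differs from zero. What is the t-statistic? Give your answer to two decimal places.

H0: μ_d = 0; H1: μ_d ≠ 0 (paired t-test on the differences, two-sided).
t = d̄/(s_d/√n) = -6.54/(31.7/√27) = -1.07
df = n − 1 = 26
Two-sided p-value ≈ 0.2936
Since p ≈ 0.2936 > α = 0.05, fail to reject H0; the evidence is not statistically significant.

-1.07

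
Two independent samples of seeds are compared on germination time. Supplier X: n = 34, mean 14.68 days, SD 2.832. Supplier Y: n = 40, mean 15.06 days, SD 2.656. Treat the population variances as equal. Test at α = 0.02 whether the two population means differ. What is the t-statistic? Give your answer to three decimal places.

Let group 1 = supplier X, group 2 = supplier Y. H0: μ_1 = μ_2; H1: μ_1 ≠ μ_2 (two-sample pooled-variance t-test, two-sided).
s_p² = [(34−1)·2.832² + (40−1)·2.656²]/(34+40−2) = 7.49703
t = (14.68 − 15.06)/√[7.49703·(1/34 + 1/40)] = -0.595
df = n₁ + n₂ − 2 = 72
Two-sided p-value ≈ 0.554
Since p ≈ 0.554 > α = 0.02, fail to reject H0; the evidence is not statistically significant.

-0.595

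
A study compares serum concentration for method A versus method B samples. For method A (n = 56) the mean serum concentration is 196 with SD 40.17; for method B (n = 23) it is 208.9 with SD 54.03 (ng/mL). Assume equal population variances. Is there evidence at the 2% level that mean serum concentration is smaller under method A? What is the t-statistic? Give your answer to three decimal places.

Let group 1 = method A, group 2 = method B. H0: μ_1 = μ_2; H1: μ_1 < μ_2 (two-sample pooled-variance t-test, left-tailed).
s_p² = [(56−1)·40.17² + (23−1)·54.03²]/(56+23−2) = 1986.66
t = (196 − 208.9)/√[1986.66·(1/56 + 1/23)] = -1.169
df = n₁ + n₂ − 2 = 77
p-value = P(T ≤ -1.169) ≈ 0.1231
Since p ≈ 0.1231 > α = 0.02, fail to reject H0; the data do not provide sufficient evidence against H0.

-1.169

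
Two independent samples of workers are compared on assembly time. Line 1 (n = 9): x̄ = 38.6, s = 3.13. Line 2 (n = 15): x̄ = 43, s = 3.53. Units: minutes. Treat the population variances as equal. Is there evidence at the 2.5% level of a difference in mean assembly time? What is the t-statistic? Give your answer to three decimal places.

-3.078

Let group 1 = line 1, group 2 = line 2. H0: μ_1 = μ_2; H1: μ_1 ≠ μ_2 (two-sample pooled-variance t-test, two-sided).
s_p² = [(9−1)·3.13² + (15−1)·3.53²]/(9+15−2) = 11.4922
t = (38.6 − 43)/√[11.4922·(1/9 + 1/15)] = -3.078
df = n₁ + n₂ − 2 = 22
Two-sided p-value ≈ 0.005
Since p ≈ 0.005 < α = 0.025, reject H0; the data support H1.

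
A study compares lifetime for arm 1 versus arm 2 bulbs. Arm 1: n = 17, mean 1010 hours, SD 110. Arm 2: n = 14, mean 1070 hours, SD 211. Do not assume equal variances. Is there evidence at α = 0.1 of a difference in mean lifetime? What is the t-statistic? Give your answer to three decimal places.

Let group 1 = arm 1, group 2 = arm 2. H0: μ_1 = μ_2; H1: μ_1 ≠ μ_2 (Welch's two-sample t-test, two-sided).
t = (x̄_1 − x̄_2)/√(s_1²/n_1 + s_2²/n_2) = (1010 − 1070)/√(110²/17 + 211²/14) = -0.962
Welch–Satterthwaite df ≈ 18.71
Two-sided p-value ≈ 0.3484
Since p ≈ 0.3484 > α = 0.1, fail to reject H0; the data do not provide sufficient evidence against H0.

-0.962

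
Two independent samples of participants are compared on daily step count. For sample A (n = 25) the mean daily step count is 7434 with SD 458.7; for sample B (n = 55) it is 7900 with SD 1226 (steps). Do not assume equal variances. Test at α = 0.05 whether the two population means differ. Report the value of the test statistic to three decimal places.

Let group 1 = sample A, group 2 = sample B. H0: μ_1 = μ_2; H1: μ_1 ≠ μ_2 (Welch's two-sample t-test, two-sided).
t = (x̄_1 − x̄_2)/√(s_1²/n_1 + s_2²/n_2) = (7434 − 7900)/√(458.7²/25 + 1226²/55) = -2.465
Welch–Satterthwaite df ≈ 76.13
Two-sided p-value ≈ 0.016
Since p ≈ 0.016 < α = 0.05, reject H0; the evidence is statistically significant.

-2.465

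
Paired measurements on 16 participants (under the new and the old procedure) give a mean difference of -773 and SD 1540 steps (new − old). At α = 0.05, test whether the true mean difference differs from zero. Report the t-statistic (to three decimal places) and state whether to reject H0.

t = -2.008; fail to reject H0

H0: μ_d = 0; H1: μ_d ≠ 0 (paired t-test on the differences, two-sided).
t = d̄/(s_d/√n) = -773/(1540/√16) = -2.008
df = n − 1 = 15
Two-sided p-value ≈ 0.0630
Since p ≈ 0.0630 > α = 0.05, fail to reject H0; the data do not provide sufficient evidence against H0.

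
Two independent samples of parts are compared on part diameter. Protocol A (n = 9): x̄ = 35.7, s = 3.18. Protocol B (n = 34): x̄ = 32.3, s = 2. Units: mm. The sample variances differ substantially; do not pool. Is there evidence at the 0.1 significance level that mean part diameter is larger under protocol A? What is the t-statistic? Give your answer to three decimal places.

Let group 1 = protocol A, group 2 = protocol B. H0: μ_1 = μ_2; H1: μ_1 > μ_2 (Welch's two-sample t-test, right-tailed).
t = (x̄_1 − x̄_2)/√(s_1²/n_1 + s_2²/n_2) = (35.7 − 32.3)/√(3.18²/9 + 2²/34) = 3.052
Welch–Satterthwaite df ≈ 9.74
p-value = P(T ≥ 3.052) ≈ 0.0063
Since p ≈ 0.0063 < α = 0.1, reject H0; the data support H1.

3.052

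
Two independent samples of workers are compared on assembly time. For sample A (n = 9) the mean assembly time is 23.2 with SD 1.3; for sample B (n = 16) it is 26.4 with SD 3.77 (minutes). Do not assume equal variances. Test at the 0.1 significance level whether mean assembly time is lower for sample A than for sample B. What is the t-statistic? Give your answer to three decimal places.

Let group 1 = sample A, group 2 = sample B. H0: μ_1 = μ_2; H1: μ_1 < μ_2 (Welch's two-sample t-test, left-tailed).
t = (x̄_1 − x̄_2)/√(s_1²/n_1 + s_2²/n_2) = (23.2 − 26.4)/√(1.3²/9 + 3.77²/16) = -3.085
Welch–Satterthwaite df ≈ 20.31
p-value = P(T ≤ -3.085) ≈ 0.003
Since p ≈ 0.003 < α = 0.1, reject H0; the data support H1.

-3.085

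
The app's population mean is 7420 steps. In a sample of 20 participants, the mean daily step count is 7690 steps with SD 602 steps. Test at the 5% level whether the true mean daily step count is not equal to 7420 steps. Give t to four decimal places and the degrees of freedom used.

t = 2.0058, df = 19

H0: μ = 7420; H1: μ ≠ 7420 (one-sample t-test, two-sided).
t = (x̄ − μ₀)/(s/√n) = (7690 − 7420)/(602/√20) = 2.0058
df = n − 1 = 19
Two-sided p-value ≈ 0.0593
Since p ≈ 0.0593 > α = 0.05, fail to reject H0; the data do not provide sufficient evidence against H0.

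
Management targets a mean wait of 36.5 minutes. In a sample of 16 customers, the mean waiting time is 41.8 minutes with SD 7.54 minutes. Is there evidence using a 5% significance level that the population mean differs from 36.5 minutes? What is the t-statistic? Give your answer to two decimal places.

H0: μ = 36.5; H1: μ ≠ 36.5 (one-sample t-test, two-sided).
t = (x̄ − μ₀)/(s/√n) = (41.8 − 36.5)/(7.54/√16) = 2.81
df = n − 1 = 15
Two-sided p-value ≈ 0.013
Since p ≈ 0.013 < α = 0.05, reject H0; the evidence is statistically significant.

2.81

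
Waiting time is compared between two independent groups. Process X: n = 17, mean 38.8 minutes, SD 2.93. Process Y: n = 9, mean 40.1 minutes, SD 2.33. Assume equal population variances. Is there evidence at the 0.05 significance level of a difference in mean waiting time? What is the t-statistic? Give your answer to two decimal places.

-1.15

Let group 1 = process X, group 2 = process Y. H0: μ_1 = μ_2; H1: μ_1 ≠ μ_2 (two-sample pooled-variance t-test, two-sided).
s_p² = [(17−1)·2.93² + (9−1)·2.33²]/(17+9−2) = 7.5329
t = (38.8 − 40.1)/√[7.5329·(1/17 + 1/9)] = -1.15
df = n₁ + n₂ − 2 = 24
Two-sided p-value ≈ 0.2619
Since p ≈ 0.2619 > α = 0.05, fail to reject H0; the evidence is not statistically significant.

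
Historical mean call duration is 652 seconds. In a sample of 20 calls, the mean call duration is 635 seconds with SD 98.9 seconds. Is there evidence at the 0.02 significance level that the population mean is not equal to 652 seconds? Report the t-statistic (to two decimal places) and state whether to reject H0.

t = -0.77; fail to reject H0

H0: μ = 652; H1: μ ≠ 652 (one-sample t-test, two-sided).
t = (x̄ − μ₀)/(s/√n) = (635 − 652)/(98.9/√20) = -0.77
df = n − 1 = 19
Two-sided p-value ≈ 0.4515
Since p ≈ 0.4515 > α = 0.02, fail to reject H0; the data do not provide sufficient evidence against H0.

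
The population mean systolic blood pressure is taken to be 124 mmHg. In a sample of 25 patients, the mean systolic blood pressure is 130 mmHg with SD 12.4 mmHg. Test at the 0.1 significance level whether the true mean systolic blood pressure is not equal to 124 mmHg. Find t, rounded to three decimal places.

2.419

H0: μ = 124; H1: μ ≠ 124 (one-sample t-test, two-sided).
t = (x̄ − μ₀)/(s/√n) = (130 − 124)/(12.4/√25) = 2.419
df = n − 1 = 24
Two-sided p-value ≈ 0.0235
Since p ≈ 0.0235 < α = 0.1, reject H0; the evidence is statistically significant.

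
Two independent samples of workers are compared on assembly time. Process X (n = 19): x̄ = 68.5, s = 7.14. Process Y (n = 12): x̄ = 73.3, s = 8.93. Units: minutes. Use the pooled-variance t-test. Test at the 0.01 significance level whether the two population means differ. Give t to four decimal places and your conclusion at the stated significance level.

Let group 1 = process X, group 2 = process Y. H0: μ_1 = μ_2; H1: μ_1 ≠ μ_2 (two-sample pooled-variance t-test, two-sided).
s_p² = [(19−1)·7.14² + (12−1)·8.93²]/(19+12−2) = 61.8906
t = (68.5 − 73.3)/√[61.8906·(1/19 + 1/12)] = -1.6547
df = n₁ + n₂ − 2 = 29
Two-sided p-value ≈ 0.109
Since p ≈ 0.109 > α = 0.01, fail to reject H0; the data do not provide sufficient evidence against H0.

t = -1.6547; fail to reject H0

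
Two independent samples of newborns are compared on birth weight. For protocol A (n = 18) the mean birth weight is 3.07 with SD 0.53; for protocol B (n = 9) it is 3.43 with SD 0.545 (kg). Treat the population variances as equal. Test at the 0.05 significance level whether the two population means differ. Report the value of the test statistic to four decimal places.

-1.6487

Let group 1 = protocol A, group 2 = protocol B. H0: μ_1 = μ_2; H1: μ_1 ≠ μ_2 (two-sample pooled-variance t-test, two-sided).
s_p² = [(18−1)·0.53² + (9−1)·0.545²]/(18+9−2) = 0.28606
t = (3.07 − 3.43)/√[0.28606·(1/18 + 1/9)] = -1.6487
df = n₁ + n₂ − 2 = 25
Two-sided p-value ≈ 0.1117
Since p ≈ 0.1117 > α = 0.05, fail to reject H0; the data do not provide sufficient evidence against H0.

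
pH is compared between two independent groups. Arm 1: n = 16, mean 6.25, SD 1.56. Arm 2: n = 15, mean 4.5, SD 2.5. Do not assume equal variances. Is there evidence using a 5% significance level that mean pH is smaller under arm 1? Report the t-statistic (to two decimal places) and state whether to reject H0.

Let group 1 = arm 1, group 2 = arm 2. H0: μ_1 = μ_2; H1: μ_1 < μ_2 (Welch's two-sample t-test, left-tailed).
t = (x̄_1 − x̄_2)/√(s_1²/n_1 + s_2²/n_2) = (6.25 − 4.5)/√(1.56²/16 + 2.5²/15) = 2.32
Welch–Satterthwaite df ≈ 23.20
p-value = P(T ≤ 2.32) ≈ 0.985
Since p ≈ 0.985 > α = 0.05, fail to reject H0; the data do not provide sufficient evidence against H0.

t = 2.32; fail to reject H0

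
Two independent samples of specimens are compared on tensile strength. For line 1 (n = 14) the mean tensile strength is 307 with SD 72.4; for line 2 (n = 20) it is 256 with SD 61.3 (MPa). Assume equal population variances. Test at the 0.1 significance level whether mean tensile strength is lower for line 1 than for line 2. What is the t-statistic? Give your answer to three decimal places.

Let group 1 = line 1, group 2 = line 2. H0: μ_1 = μ_2; H1: μ_1 < μ_2 (two-sample pooled-variance t-test, left-tailed).
s_p² = [(14−1)·72.4² + (20−1)·61.3²]/(14+20−2) = 4360.59
t = (307 − 256)/√[4360.59·(1/14 + 1/20)] = 2.216
df = n₁ + n₂ − 2 = 32
p-value = P(T ≤ 2.216) ≈ 0.9831
Since p ≈ 0.9831 > α = 0.1, fail to reject H0; the data do not provide sufficient evidence against H0.

2.216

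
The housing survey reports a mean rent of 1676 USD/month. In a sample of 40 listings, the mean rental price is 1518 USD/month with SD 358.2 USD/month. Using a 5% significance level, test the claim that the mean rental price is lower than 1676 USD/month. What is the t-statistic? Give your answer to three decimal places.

-2.790

H0: μ = 1676; H1: μ < 1676 (one-sample t-test, left-tailed).
t = (x̄ − μ₀)/(s/√n) = (1518 − 1676)/(358.2/√40) = -2.790
df = n − 1 = 39
p-value = P(T ≤ -2.790) ≈ 0.0041
Since p ≈ 0.0041 < α = 0.05, reject H0; the data support H1.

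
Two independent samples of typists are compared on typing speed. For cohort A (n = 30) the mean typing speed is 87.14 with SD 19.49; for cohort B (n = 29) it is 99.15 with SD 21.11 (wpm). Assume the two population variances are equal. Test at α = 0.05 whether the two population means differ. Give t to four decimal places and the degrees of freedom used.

Let group 1 = cohort A, group 2 = cohort B. H0: μ_1 = μ_2; H1: μ_1 ≠ μ_2 (two-sample pooled-variance t-test, two-sided).
s_p² = [(30−1)·19.49² + (29−1)·21.11²]/(30+29−2) = 412.169
t = (87.14 − 99.15)/√[412.169·(1/30 + 1/29)] = -2.2716
df = n₁ + n₂ − 2 = 57
Two-sided p-value ≈ 0.027
Since p ≈ 0.027 < α = 0.05, reject H0; the evidence is statistically significant.

t = -2.2716, df = 57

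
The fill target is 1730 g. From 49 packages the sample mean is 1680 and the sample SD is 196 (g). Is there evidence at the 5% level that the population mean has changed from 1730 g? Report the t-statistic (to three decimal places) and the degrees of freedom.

t = -1.786, df = 48

H0: μ = 1730; H1: μ ≠ 1730 (one-sample t-test, two-sided).
t = (x̄ − μ₀)/(s/√n) = (1680 − 1730)/(196/√49) = -1.786
df = n − 1 = 48
Two-sided p-value ≈ 0.0805
Since p ≈ 0.0805 > α = 0.05, fail to reject H0; the evidence is not statistically significant.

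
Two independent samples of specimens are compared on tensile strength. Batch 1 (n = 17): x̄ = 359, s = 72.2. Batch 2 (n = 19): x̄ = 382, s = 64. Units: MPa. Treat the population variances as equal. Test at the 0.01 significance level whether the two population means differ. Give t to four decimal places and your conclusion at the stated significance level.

t = -1.0134; fail to reject H0

Let group 1 = batch 1, group 2 = batch 2. H0: μ_1 = μ_2; H1: μ_1 ≠ μ_2 (two-sample pooled-variance t-test, two-sided).
s_p² = [(17−1)·72.2² + (19−1)·64²]/(17+19−2) = 4621.57
t = (359 − 382)/√[4621.57·(1/17 + 1/19)] = -1.0134
df = n₁ + n₂ − 2 = 34
Two-sided p-value ≈ 0.3180
Since p ≈ 0.3180 > α = 0.01, fail to reject H0; the data do not provide sufficient evidence against H0.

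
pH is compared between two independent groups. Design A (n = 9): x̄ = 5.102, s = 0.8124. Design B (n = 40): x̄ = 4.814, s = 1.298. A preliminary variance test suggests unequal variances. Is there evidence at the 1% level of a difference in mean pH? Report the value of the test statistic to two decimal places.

0.85

Let group 1 = design A, group 2 = design B. H0: μ_1 = μ_2; H1: μ_1 ≠ μ_2 (Welch's two-sample t-test, two-sided).
t = (x̄_1 − x̄_2)/√(s_1²/n_1 + s_2²/n_2) = (5.102 − 4.814)/√(0.8124²/9 + 1.298²/40) = 0.85
Welch–Satterthwaite df ≈ 18.57
Two-sided p-value ≈ 0.4075
Since p ≈ 0.4075 > α = 0.01, fail to reject H0; the data do not provide sufficient evidence against H0.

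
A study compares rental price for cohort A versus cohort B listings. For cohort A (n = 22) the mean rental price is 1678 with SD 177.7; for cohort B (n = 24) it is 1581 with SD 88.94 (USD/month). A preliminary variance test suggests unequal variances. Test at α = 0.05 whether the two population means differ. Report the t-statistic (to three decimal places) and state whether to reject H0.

t = 2.309; reject H0

Let group 1 = cohort A, group 2 = cohort B. H0: μ_1 = μ_2; H1: μ_1 ≠ μ_2 (Welch's two-sample t-test, two-sided).
t = (x̄_1 − x̄_2)/√(s_1²/n_1 + s_2²/n_2) = (1678 − 1581)/√(177.7²/22 + 88.94²/24) = 2.309
Welch–Satterthwaite df ≈ 30.29
Two-sided p-value ≈ 0.0279
Since p ≈ 0.0279 < α = 0.05, reject H0; the evidence is statistically significant.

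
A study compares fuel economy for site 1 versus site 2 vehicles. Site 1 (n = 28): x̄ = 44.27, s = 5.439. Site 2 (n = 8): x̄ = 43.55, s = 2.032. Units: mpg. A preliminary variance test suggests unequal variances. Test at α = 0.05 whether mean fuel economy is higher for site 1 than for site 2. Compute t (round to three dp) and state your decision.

t = 0.574; fail to reject H0

Let group 1 = site 1, group 2 = site 2. H0: μ_1 = μ_2; H1: μ_1 > μ_2 (Welch's two-sample t-test, right-tailed).
t = (x̄_1 − x̄_2)/√(s_1²/n_1 + s_2²/n_2) = (44.27 − 43.55)/√(5.439²/28 + 2.032²/8) = 0.574
Welch–Satterthwaite df ≈ 31.15
p-value = P(T ≥ 0.574) ≈ 0.285
Since p ≈ 0.285 > α = 0.05, fail to reject H0; the evidence is not statistically significant.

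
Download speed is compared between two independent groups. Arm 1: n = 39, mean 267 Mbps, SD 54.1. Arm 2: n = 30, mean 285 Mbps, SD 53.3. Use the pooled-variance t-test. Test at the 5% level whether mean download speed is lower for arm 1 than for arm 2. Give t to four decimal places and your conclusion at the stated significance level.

t = -1.3789; fail to reject H0

Let group 1 = arm 1, group 2 = arm 2. H0: μ_1 = μ_2; H1: μ_1 < μ_2 (two-sample pooled-variance t-test, left-tailed).
s_p² = [(39−1)·54.1² + (30−1)·53.3²]/(39+30−2) = 2889.62
t = (267 − 285)/√[2889.62·(1/39 + 1/30)] = -1.3789
df = n₁ + n₂ − 2 = 67
p-value = P(T ≤ -1.3789) ≈ 0.086
Since p ≈ 0.086 > α = 0.05, fail to reject H0; the evidence is not statistically significant.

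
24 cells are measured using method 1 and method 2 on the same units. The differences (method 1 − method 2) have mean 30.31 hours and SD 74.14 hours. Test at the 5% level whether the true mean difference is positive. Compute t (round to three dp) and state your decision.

H0: μ_d = 0; H1: μ_d > 0 (paired t-test on the differences, right-tailed).
t = d̄/(s_d/√n) = 30.31/(74.14/√24) = 2.003
df = n − 1 = 23
p-value = P(T ≥ 2.003) ≈ 0.029
Since p ≈ 0.029 < α = 0.05, reject H0; the evidence is statistically significant.

t = 2.003; reject H0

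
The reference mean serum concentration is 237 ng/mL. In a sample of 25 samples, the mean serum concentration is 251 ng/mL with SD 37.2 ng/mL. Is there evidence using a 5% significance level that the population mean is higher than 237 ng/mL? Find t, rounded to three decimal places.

H0: μ = 237; H1: μ > 237 (one-sample t-test, right-tailed).
t = (x̄ − μ₀)/(s/√n) = (251 − 237)/(37.2/√25) = 1.882
df = n − 1 = 24
p-value = P(T ≥ 1.882) ≈ 0.036
Since p ≈ 0.036 < α = 0.05, reject H0; the evidence is statistically significant.

1.882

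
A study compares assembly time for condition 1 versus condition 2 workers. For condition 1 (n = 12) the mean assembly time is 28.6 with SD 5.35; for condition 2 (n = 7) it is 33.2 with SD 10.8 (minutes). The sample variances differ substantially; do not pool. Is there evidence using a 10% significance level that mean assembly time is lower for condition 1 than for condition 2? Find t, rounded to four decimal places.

-1.0540

Let group 1 = condition 1, group 2 = condition 2. H0: μ_1 = μ_2; H1: μ_1 < μ_2 (Welch's two-sample t-test, left-tailed).
t = (x̄_1 − x̄_2)/√(s_1²/n_1 + s_2²/n_2) = (28.6 − 33.2)/√(5.35²/12 + 10.8²/7) = -1.0540
Welch–Satterthwaite df ≈ 7.75
p-value = P(T ≤ -1.0540) ≈ 0.1618
Since p ≈ 0.1618 > α = 0.1, fail to reject H0; the data do not provide sufficient evidence against H0.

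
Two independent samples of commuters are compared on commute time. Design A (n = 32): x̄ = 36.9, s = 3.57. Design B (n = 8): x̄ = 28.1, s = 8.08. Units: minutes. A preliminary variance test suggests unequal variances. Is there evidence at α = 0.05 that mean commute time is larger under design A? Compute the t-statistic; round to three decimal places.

3.008

Let group 1 = design A, group 2 = design B. H0: μ_1 = μ_2; H1: μ_1 > μ_2 (Welch's two-sample t-test, right-tailed).
t = (x̄_1 − x̄_2)/√(s_1²/n_1 + s_2²/n_2) = (36.9 − 28.1)/√(3.57²/32 + 8.08²/8) = 3.008
Welch–Satterthwaite df ≈ 7.70
p-value = P(T ≥ 3.008) ≈ 0.0088
Since p ≈ 0.0088 < α = 0.05, reject H0; the data support H1.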